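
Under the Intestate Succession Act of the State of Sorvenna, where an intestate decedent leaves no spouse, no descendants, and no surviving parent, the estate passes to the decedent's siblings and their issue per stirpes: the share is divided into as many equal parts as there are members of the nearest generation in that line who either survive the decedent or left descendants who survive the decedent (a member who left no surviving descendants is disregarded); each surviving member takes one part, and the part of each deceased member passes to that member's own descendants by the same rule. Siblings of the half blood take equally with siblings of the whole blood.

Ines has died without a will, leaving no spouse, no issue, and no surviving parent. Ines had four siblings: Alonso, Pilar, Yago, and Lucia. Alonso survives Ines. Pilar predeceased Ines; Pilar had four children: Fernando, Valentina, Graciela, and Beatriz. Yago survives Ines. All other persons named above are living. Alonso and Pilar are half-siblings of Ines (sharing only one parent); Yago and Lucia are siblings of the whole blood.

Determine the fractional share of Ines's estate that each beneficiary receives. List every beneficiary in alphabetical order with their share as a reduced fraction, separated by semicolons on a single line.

Alonso 1/4; Beatriz 1/16; Fernando 1/16; Graciela 1/16; Lucia 1/4; Valentina 1/16; Yago 1/4

No spouse, descendants, or parent survives, so the estate passes to Ines's siblings per stirpes.
Half-blood and whole-blood siblings take equally under the stated rule.
The estate is divided into 4 equal shares of 1/4 among Alonso, Pilar, Yago, Lucia.
Alonso is living and takes 1/4.
Pilar predeceased; the 1/4 allotted to Pilar's branch passes to Pilar's issue by representation.
The 1/4 is divided into 4 equal shares of 1/16 among Fernando, Valentina, Graciela, Beatriz.
Fernando is living and takes 1/16.
Valentina is living and takes 1/16.
Graciela is living and takes 1/16.
Beatriz is living and takes 1/16.
Yago is living and takes 1/4.
Lucia is living and takes 1/4.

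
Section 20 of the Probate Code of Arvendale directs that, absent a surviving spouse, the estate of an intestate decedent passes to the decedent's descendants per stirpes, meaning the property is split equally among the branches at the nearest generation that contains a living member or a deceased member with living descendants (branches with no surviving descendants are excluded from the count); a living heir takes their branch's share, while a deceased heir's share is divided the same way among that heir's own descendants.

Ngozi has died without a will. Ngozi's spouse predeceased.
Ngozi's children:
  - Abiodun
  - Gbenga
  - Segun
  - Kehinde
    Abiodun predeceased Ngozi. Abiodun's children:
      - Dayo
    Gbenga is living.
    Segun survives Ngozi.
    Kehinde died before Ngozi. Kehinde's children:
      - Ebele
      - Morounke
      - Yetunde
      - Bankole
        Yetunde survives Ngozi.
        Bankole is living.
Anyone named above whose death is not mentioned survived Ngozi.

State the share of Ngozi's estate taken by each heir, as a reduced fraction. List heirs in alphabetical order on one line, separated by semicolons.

There is no surviving spouse, so the entire estate passes to Ngozi's descendants per stirpes.
The estate is divided into 4 equal shares of 1/4 among Abiodun, Gbenga, Segun, Kehinde.
Abiodun predeceased; the 1/4 allotted to Abiodun's branch passes to Abiodun's issue by representation.
Dayo is the sole taker at this level and receives the full 1/4.
Gbenga is living and takes 1/4.
Segun is living and takes 1/4.
Kehinde predeceased; the 1/4 allotted to Kehinde's branch passes to Kehinde's issue by representation.
The 1/4 is divided into 4 equal shares of 1/16 among Ebele, Morounke, Yetunde, Bankole.
Ebele is living and takes 1/16.
Morounke is living and takes 1/16.
Yetunde is living and takes 1/16.
Bankole is living and takes 1/16.

Bankole 1/16; Dayo 1/4; Ebele 1/16; Gbenga 1/4; Morounke 1/16; Segun 1/4; Yetunde 1/16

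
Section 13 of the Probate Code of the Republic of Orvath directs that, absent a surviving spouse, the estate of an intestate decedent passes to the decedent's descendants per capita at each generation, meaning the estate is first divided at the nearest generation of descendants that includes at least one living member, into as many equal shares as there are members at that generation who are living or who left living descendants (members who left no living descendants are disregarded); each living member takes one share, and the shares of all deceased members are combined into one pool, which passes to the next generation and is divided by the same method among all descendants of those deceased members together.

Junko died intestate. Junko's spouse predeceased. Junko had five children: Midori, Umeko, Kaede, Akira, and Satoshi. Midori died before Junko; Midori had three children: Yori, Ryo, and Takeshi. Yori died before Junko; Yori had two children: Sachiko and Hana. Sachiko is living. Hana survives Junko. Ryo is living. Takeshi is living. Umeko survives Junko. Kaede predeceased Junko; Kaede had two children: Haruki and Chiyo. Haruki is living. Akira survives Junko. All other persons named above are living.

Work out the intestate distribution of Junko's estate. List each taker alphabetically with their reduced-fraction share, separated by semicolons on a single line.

Akira 1/5; Chiyo 2/25; Hana 1/25; Haruki 2/25; Ryo 2/25; Sachiko 1/25; Satoshi 1/5; Takeshi 2/25; Umeko 1/5

There is no surviving spouse, so the entire estate passes to Junko's descendants per capita at each generation.
At generation 1 (Midori, Umeko, Kaede, Akira, Satoshi) there are 5 shares of (1)/5 = 1/5 each.
Living: Umeko, Akira, and Satoshi — each takes 1/5.
Deceased: Midori and Kaede. Their combined 2/5 is pooled and carried to generation 2.
At generation 2 (Yori, Ryo, Takeshi, Haruki, Chiyo) there are 5 shares of (2/5)/5 = 2/25 each.
Living: Ryo, Takeshi, Haruki, and Chiyo — each takes 2/25.
Deceased: Yori. That 2/25 share is carried to generation 3.
At generation 3 (Sachiko, Hana) there are 2 shares of (2/25)/2 = 1/25 each.
Living: Sachiko and Hana — each takes 1/25.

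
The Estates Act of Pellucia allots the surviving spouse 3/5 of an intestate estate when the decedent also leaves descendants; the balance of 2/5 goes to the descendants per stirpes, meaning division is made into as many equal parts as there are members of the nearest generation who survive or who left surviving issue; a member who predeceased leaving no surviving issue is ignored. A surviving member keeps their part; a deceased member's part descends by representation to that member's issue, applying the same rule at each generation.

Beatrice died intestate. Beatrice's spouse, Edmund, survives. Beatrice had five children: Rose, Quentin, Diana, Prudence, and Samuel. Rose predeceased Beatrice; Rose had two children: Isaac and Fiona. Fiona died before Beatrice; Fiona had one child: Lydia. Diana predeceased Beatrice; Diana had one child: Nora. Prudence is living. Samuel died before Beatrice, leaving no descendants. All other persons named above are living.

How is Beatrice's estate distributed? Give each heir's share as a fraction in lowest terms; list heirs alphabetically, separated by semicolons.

Edmund 3/5; Isaac 1/20; Lydia 1/20; Nora 1/10; Prudence 1/10; Quentin 1/10

Edmund, as surviving spouse, takes 3/5.
The remaining 2/5 passes to Beatrice's descendants per stirpes.
Samuel left no surviving issue, so that branch lapses and is disregarded.
The 2/5 is divided into 4 equal shares of 1/10 among Rose, Quentin, Diana, Prudence.
Rose predeceased; the 1/10 allotted to Rose's branch passes to Rose's issue by representation.
The 1/10 is divided into 2 equal shares of 1/20 among Isaac, Fiona.
Isaac is living and takes 1/20.
Fiona predeceased; the 1/20 allotted to Fiona's branch passes to Fiona's issue by representation.
Lydia is the sole taker at this level and receives the full 1/20.
Quentin is living and takes 1/10.
Diana predeceased; the 1/10 allotted to Diana's branch passes to Diana's issue by representation.
Nora is the sole taker at this level and receives the full 1/10.
Prudence is living and takes 1/10.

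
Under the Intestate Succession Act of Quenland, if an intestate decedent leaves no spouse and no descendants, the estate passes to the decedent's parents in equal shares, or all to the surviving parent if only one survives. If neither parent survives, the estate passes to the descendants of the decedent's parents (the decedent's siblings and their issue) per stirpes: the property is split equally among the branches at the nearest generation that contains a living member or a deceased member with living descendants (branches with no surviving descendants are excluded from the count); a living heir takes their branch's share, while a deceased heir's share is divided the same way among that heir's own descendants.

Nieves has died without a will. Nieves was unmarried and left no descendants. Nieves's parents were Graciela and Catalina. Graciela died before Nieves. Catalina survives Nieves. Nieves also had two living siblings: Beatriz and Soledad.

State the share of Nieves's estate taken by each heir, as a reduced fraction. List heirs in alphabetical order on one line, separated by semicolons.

Only one parent, Catalina, survives, so Catalina takes the entire estate. The siblings take nothing because a surviving parent has priority.

Catalina 1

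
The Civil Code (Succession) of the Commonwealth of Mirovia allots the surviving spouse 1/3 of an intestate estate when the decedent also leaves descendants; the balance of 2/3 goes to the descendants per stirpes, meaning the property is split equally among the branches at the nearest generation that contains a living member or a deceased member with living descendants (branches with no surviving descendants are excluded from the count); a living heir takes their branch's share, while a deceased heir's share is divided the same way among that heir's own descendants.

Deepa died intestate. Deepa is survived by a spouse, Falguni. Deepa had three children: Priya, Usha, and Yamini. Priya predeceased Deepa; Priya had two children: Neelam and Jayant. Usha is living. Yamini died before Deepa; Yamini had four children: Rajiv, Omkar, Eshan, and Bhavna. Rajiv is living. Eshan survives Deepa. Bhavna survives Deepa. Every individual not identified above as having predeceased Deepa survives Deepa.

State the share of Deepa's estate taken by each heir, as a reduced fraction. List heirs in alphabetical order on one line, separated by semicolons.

Falguni, as surviving spouse, takes 1/3.
The remaining 2/3 passes to Deepa's descendants per stirpes.
The 2/3 is divided into 3 equal shares of 2/9 among Priya, Usha, Yamini.
Priya predeceased; the 2/9 allotted to Priya's branch passes to Priya's issue by representation.
The 2/9 is divided into 2 equal shares of 1/9 among Neelam, Jayant.
Neelam is living and takes 1/9.
Jayant is living and takes 1/9.
Usha is living and takes 2/9.
Yamini predeceased; the 2/9 allotted to Yamini's branch passes to Yamini's issue by representation.
The 2/9 is divided into 4 equal shares of 1/18 among Rajiv, Omkar, Eshan, Bhavna.
Rajiv is living and takes 1/18.
Omkar is living and takes 1/18.
Eshan is living and takes 1/18.
Bhavna is living and takes 1/18.

Bhavna 1/18; Eshan 1/18; Falguni 1/3; Jayant 1/9; Neelam 1/9; Omkar 1/18; Rajiv 1/18; Usha 2/9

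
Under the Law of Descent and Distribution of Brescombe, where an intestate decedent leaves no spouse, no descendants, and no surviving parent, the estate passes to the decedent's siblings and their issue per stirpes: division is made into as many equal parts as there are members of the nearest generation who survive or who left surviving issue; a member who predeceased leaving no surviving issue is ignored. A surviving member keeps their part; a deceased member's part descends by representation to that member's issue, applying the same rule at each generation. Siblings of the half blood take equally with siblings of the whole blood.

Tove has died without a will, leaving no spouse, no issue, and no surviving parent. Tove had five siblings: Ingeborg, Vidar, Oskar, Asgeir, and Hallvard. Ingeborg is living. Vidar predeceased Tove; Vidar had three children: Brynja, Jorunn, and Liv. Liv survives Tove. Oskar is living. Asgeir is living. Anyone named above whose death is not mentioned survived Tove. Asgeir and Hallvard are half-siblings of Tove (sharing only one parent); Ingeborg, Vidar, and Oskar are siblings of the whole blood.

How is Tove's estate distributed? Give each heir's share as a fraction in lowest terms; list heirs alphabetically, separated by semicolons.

No spouse, descendants, or parent survives, so the estate passes to Tove's siblings per stirpes.
Half-blood and whole-blood siblings take equally under the stated rule.
The estate is divided into 5 equal shares of 1/5 among Ingeborg, Vidar, Oskar, Asgeir, Hallvard.
Ingeborg is living and takes 1/5.
Vidar predeceased; the 1/5 allotted to Vidar's branch passes to Vidar's issue by representation.
The 1/5 is divided into 3 equal shares of 1/15 among Brynja, Jorunn, Liv.
Brynja is living and takes 1/15.
Jorunn is living and takes 1/15.
Liv is living and takes 1/15.
Oskar is living and takes 1/5.
Asgeir is living and takes 1/5.
Hallvard is living and takes 1/5.

Asgeir 1/5; Brynja 1/15; Hallvard 1/5; Ingeborg 1/5; Jorunn 1/15; Liv 1/15; Oskar 1/5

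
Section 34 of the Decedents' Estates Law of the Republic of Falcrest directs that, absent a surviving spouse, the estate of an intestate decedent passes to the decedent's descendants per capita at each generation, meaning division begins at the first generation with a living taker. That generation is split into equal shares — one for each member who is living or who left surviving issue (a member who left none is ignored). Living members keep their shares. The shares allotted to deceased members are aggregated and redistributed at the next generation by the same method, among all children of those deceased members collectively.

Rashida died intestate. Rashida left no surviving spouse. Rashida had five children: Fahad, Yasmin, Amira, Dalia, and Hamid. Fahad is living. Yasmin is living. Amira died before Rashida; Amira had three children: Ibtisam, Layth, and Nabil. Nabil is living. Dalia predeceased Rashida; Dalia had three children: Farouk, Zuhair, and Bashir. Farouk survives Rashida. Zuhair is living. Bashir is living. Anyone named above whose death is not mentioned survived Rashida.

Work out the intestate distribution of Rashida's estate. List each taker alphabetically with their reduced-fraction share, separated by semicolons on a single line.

Bashir 1/15; Fahad 1/5; Farouk 1/15; Hamid 1/5; Ibtisam 1/15; Layth 1/15; Nabil 1/15; Yasmin 1/5; Zuhair 1/15

There is no surviving spouse, so the entire estate passes to Rashida's descendants per capita at each generation.
At generation 1 (Fahad, Yasmin, Amira, Dalia, Hamid) there are 5 shares of (1)/5 = 1/5 each.
Living: Fahad, Yasmin, and Hamid — each takes 1/5.
Deceased: Amira and Dalia. Their combined 2/5 is pooled and carried to generation 2.
At generation 2 (Ibtisam, Layth, Nabil, Farouk, Zuhair, Bashir) there are 6 shares of (2/5)/6 = 1/15 each.
Living: Ibtisam, Layth, Nabil, Farouk, Zuhair, and Bashir — each takes 1/15.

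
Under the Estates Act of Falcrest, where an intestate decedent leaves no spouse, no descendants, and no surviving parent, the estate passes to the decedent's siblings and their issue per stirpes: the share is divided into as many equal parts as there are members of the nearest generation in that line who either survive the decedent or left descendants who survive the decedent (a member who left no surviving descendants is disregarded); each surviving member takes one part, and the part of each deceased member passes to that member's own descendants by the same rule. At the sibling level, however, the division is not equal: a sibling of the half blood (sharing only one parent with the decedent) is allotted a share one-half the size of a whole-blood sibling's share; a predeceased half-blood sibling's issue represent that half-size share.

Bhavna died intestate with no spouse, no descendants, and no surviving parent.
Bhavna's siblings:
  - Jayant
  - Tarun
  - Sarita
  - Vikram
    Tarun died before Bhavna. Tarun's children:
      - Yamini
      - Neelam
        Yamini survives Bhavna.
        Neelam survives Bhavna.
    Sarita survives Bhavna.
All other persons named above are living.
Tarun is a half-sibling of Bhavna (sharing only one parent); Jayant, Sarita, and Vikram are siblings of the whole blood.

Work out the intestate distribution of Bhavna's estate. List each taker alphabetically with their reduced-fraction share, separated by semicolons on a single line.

No spouse, descendants, or parent survives, so the estate passes to Bhavna's siblings per stirpes.
Half-blood siblings count for one-half the weight of whole-blood siblings at the initial division.
Dividing 1 in proportion to weights (total weight 7/2): Jayant (weight 1) → 2/7; Tarun (weight 1/2) → 1/7; Sarita (weight 1) → 2/7; Vikram (weight 1) → 2/7.
Jayant is living and takes 2/7.
Tarun predeceased; the 1/7 allotted to Tarun's branch passes to Tarun's issue by representation.
The 1/7 is divided into 2 equal shares of 1/14 among Yamini, Neelam.
Yamini is living and takes 1/14.
Neelam is living and takes 1/14.
Sarita is living and takes 2/7.
Vikram is living and takes 2/7.

Jayant 2/7; Neelam 1/14; Sarita 2/7; Vikram 2/7; Yamini 1/14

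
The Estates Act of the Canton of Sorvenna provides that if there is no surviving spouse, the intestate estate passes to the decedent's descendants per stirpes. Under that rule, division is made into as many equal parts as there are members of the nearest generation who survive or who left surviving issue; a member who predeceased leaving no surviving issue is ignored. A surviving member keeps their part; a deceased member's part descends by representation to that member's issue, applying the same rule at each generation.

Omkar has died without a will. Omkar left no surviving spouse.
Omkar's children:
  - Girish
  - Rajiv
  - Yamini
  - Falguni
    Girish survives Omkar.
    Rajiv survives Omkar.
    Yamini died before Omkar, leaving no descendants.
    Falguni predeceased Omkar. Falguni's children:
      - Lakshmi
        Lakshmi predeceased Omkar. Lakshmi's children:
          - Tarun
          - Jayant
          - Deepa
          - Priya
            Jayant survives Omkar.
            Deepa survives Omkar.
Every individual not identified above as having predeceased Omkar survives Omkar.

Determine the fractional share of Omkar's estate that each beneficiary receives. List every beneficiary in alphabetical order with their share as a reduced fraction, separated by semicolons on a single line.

There is no surviving spouse, so the entire estate passes to Omkar's descendants per stirpes.
Yamini left no surviving issue, so that branch lapses and is disregarded.
The estate is divided into 3 equal shares of 1/3 among Girish, Rajiv, Falguni.
Girish is living and takes 1/3.
Rajiv is living and takes 1/3.
Falguni predeceased; the 1/3 allotted to Falguni's branch passes to Falguni's issue by representation.
Lakshmi's line is the sole branch at this level, so the full 1/3 passes to Lakshmi's issue by representation.
The 1/3 is divided into 4 equal shares of 1/12 among Tarun, Jayant, Deepa, Priya.
Tarun is living and takes 1/12.
Jayant is living and takes 1/12.
Deepa is living and takes 1/12.
Priya is living and takes 1/12.

Deepa 1/12; Girish 1/3; Jayant 1/12; Priya 1/12; Rajiv 1/3; Tarun 1/12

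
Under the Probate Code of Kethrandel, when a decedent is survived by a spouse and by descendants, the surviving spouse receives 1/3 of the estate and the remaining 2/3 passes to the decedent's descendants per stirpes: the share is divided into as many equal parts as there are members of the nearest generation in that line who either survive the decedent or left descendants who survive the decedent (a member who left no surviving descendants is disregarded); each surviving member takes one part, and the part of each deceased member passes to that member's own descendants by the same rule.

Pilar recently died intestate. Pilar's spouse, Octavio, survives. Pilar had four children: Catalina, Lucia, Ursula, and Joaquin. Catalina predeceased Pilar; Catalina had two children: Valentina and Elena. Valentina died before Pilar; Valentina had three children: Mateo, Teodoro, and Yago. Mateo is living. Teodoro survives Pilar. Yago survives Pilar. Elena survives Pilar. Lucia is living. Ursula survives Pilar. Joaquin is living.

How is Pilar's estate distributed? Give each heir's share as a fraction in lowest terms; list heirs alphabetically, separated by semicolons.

Elena 1/12; Joaquin 1/6; Lucia 1/6; Mateo 1/36; Octavio 1/3; Teodoro 1/36; Ursula 1/6; Yago 1/36

Octavio, as surviving spouse, takes 1/3.
The remaining 2/3 passes to Pilar's descendants per stirpes.
The 2/3 is divided into 4 equal shares of 1/6 among Catalina, Lucia, Ursula, Joaquin.
Catalina predeceased; the 1/6 allotted to Catalina's branch passes to Catalina's issue by representation.
The 1/6 is divided into 2 equal shares of 1/12 among Valentina, Elena.
Valentina predeceased; the 1/12 allotted to Valentina's branch passes to Valentina's issue by representation.
The 1/12 is divided into 3 equal shares of 1/36 among Mateo, Teodoro, Yago.
Mateo is living and takes 1/36.
Teodoro is living and takes 1/36.
Yago is living and takes 1/36.
Elena is living and takes 1/12.
Lucia is living and takes 1/6.
Ursula is living and takes 1/6.
Joaquin is living and takes 1/6.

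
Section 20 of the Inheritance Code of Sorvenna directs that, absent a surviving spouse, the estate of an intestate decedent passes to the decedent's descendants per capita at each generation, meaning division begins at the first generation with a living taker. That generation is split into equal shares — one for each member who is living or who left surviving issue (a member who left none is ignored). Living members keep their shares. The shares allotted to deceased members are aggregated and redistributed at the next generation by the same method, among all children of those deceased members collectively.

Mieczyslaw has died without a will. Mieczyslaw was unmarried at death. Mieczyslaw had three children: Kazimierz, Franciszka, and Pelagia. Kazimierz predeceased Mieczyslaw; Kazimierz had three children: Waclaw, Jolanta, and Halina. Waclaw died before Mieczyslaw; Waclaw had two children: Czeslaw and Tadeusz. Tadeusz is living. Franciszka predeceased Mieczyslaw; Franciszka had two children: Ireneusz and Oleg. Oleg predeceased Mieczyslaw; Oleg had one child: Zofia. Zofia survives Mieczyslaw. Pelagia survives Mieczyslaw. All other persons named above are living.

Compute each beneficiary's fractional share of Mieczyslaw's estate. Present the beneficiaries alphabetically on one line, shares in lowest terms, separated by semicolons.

Czeslaw 4/45; Halina 2/15; Ireneusz 2/15; Jolanta 2/15; Pelagia 1/3; Tadeusz 4/45; Zofia 4/45

There is no surviving spouse, so the entire estate passes to Mieczyslaw's descendants per capita at each generation.
At generation 1 (Kazimierz, Franciszka, Pelagia) there are 3 shares of (1)/3 = 1/3 each.
Living: Pelagia — each takes 1/3.
Deceased: Kazimierz and Franciszka. Their combined 2/3 is pooled and carried to generation 2.
At generation 2 (Waclaw, Jolanta, Halina, Ireneusz, Oleg) there are 5 shares of (2/3)/5 = 2/15 each.
Living: Jolanta, Halina, and Ireneusz — each takes 2/15.
Deceased: Waclaw and Oleg. Their combined 4/15 is pooled and carried to generation 3.
At generation 3 (Czeslaw, Tadeusz, Zofia) there are 3 shares of (4/15)/3 = 4/45 each.
Living: Czeslaw, Tadeusz, and Zofia — each takes 4/45.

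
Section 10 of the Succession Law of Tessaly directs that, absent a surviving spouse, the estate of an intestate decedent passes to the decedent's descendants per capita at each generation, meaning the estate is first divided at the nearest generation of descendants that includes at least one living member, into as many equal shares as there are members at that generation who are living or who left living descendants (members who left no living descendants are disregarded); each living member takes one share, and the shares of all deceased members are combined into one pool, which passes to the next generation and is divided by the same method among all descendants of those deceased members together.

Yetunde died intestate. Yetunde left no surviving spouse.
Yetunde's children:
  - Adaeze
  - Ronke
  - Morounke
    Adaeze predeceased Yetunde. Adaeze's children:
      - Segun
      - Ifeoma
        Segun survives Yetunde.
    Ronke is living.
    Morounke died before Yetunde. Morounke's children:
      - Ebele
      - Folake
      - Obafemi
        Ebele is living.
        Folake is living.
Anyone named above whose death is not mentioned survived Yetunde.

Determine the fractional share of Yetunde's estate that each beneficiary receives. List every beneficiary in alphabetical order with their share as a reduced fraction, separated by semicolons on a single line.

Ebele 2/15; Folake 2/15; Ifeoma 2/15; Obafemi 2/15; Ronke 1/3; Segun 2/15

There is no surviving spouse, so the entire estate passes to Yetunde's descendants per capita at each generation.
At generation 1 (Adaeze, Ronke, Morounke) there are 3 shares of (1)/3 = 1/3 each.
Living: Ronke — each takes 1/3.
Deceased: Adaeze and Morounke. Their combined 2/3 is pooled and carried to generation 2.
At generation 2 (Segun, Ifeoma, Ebele, Folake, Obafemi) there are 5 shares of (2/3)/5 = 2/15 each.
Living: Segun, Ifeoma, Ebele, Folake, and Obafemi — each takes 2/15.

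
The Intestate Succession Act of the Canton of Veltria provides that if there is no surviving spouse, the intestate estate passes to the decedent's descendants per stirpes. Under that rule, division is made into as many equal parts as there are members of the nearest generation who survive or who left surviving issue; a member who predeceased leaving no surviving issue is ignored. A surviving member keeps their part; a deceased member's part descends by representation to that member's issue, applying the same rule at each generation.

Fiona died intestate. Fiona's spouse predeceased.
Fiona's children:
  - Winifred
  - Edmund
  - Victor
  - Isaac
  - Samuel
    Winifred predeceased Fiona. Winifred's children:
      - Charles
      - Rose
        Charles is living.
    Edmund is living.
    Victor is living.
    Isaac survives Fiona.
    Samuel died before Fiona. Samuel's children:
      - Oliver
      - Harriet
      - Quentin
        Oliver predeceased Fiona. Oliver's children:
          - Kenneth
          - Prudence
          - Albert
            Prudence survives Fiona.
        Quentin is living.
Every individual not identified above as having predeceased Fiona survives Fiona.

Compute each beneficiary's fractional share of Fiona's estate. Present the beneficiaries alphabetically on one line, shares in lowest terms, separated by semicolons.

Albert 1/45; Charles 1/10; Edmund 1/5; Harriet 1/15; Isaac 1/5; Kenneth 1/45; Prudence 1/45; Quentin 1/15; Rose 1/10; Victor 1/5

There is no surviving spouse, so the entire estate passes to Fiona's descendants per stirpes.
The estate is divided into 5 equal shares of 1/5 among Winifred, Edmund, Victor, Isaac, Samuel.
Winifred predeceased; the 1/5 allotted to Winifred's branch passes to Winifred's issue by representation.
The 1/5 is divided into 2 equal shares of 1/10 among Charles, Rose.
Charles is living and takes 1/10.
Rose is living and takes 1/10.
Edmund is living and takes 1/5.
Victor is living and takes 1/5.
Isaac is living and takes 1/5.
Samuel predeceased; the 1/5 allotted to Samuel's branch passes to Samuel's issue by representation.
The 1/5 is divided into 3 equal shares of 1/15 among Oliver, Harriet, Quentin.
Oliver predeceased; the 1/15 allotted to Oliver's branch passes to Oliver's issue by representation.
The 1/15 is divided into 3 equal shares of 1/45 among Kenneth, Prudence, Albert.
Kenneth is living and takes 1/45.
Prudence is living and takes 1/45.
Albert is living and takes 1/45.
Harriet is living and takes 1/15.
Quentin is living and takes 1/15.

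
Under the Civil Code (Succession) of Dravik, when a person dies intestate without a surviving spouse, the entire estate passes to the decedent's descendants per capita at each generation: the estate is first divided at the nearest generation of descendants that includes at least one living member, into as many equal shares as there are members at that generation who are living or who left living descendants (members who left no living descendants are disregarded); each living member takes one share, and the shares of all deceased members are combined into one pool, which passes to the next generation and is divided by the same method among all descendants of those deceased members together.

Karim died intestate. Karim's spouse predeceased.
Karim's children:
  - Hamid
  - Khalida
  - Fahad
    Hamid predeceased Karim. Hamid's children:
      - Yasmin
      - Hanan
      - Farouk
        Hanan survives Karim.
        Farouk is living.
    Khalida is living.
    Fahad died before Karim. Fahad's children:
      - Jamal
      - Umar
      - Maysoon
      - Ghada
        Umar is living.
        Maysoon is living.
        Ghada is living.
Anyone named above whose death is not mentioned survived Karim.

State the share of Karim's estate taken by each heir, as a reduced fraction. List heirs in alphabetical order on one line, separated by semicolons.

There is no surviving spouse, so the entire estate passes to Karim's descendants per capita at each generation.
At generation 1 (Hamid, Khalida, Fahad) there are 3 shares of (1)/3 = 1/3 each.
Living: Khalida — each takes 1/3.
Deceased: Hamid and Fahad. Their combined 2/3 is pooled and carried to generation 2.
At generation 2 (Yasmin, Hanan, Farouk, Jamal, Umar, Maysoon, Ghada) there are 7 shares of (2/3)/7 = 2/21 each.
Living: Yasmin, Hanan, Farouk, Jamal, Umar, Maysoon, and Ghada — each takes 2/21.

Farouk 2/21; Ghada 2/21; Hanan 2/21; Jamal 2/21; Khalida 1/3; Maysoon 2/21; Umar 2/21; Yasmin 2/21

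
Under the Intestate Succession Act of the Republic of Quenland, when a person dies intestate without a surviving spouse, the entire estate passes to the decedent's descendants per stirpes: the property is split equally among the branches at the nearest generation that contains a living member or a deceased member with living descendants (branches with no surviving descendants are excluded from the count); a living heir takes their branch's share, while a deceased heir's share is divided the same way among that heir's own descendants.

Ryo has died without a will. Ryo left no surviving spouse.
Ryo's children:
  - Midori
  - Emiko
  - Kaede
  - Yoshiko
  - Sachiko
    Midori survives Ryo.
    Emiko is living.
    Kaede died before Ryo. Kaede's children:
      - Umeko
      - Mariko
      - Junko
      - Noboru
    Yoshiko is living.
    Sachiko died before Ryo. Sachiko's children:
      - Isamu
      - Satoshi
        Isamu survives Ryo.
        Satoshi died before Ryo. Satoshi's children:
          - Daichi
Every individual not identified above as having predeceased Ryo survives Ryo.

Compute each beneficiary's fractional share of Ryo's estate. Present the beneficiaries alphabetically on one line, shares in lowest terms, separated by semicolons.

Daichi 1/10; Emiko 1/5; Isamu 1/10; Junko 1/20; Mariko 1/20; Midori 1/5; Noboru 1/20; Umeko 1/20; Yoshiko 1/5

There is no surviving spouse, so the entire estate passes to Ryo's descendants per stirpes.
The estate is divided into 5 equal shares of 1/5 among Midori, Emiko, Kaede, Yoshiko, Sachiko.
Midori is living and takes 1/5.
Emiko is living and takes 1/5.
Kaede predeceased; the 1/5 allotted to Kaede's branch passes to Kaede's issue by representation.
The 1/5 is divided into 4 equal shares of 1/20 among Umeko, Mariko, Junko, Noboru.
Umeko is living and takes 1/20.
Mariko is living and takes 1/20.
Junko is living and takes 1/20.
Noboru is living and takes 1/20.
Yoshiko is living and takes 1/5.
Sachiko predeceased; the 1/5 allotted to Sachiko's branch passes to Sachiko's issue by representation.
The 1/5 is divided into 2 equal shares of 1/10 among Isamu, Satoshi.
Isamu is living and takes 1/10.
Satoshi predeceased; the 1/10 allotted to Satoshi's branch passes to Satoshi's issue by representation.
Daichi is the sole taker at this level and receives the full 1/10.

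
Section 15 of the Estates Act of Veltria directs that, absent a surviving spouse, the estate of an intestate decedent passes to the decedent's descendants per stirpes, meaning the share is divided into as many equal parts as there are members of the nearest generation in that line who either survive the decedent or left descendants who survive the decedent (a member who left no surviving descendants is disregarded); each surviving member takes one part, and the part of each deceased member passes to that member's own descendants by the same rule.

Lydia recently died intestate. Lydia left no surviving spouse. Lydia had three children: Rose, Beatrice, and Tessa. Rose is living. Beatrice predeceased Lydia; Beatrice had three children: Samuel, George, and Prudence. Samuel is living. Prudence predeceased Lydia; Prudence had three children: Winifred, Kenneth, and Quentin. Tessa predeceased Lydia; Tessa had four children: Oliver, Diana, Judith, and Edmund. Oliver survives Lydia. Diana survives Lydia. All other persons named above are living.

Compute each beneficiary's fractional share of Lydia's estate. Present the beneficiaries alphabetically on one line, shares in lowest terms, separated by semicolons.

Diana 1/12; Edmund 1/12; George 1/9; Judith 1/12; Kenneth 1/27; Oliver 1/12; Quentin 1/27; Rose 1/3; Samuel 1/9; Winifred 1/27

There is no surviving spouse, so the entire estate passes to Lydia's descendants per stirpes.
The estate is divided into 3 equal shares of 1/3 among Rose, Beatrice, Tessa.
Rose is living and takes 1/3.
Beatrice predeceased; the 1/3 allotted to Beatrice's branch passes to Beatrice's issue by representation.
The 1/3 is divided into 3 equal shares of 1/9 among Samuel, George, Prudence.
Samuel is living and takes 1/9.
George is living and takes 1/9.
Prudence predeceased; the 1/9 allotted to Prudence's branch passes to Prudence's issue by representation.
The 1/9 is divided into 3 equal shares of 1/27 among Winifred, Kenneth, Quentin.
Winifred is living and takes 1/27.
Kenneth is living and takes 1/27.
Quentin is living and takes 1/27.
Tessa predeceased; the 1/3 allotted to Tessa's branch passes to Tessa's issue by representation.
The 1/3 is divided into 4 equal shares of 1/12 among Oliver, Diana, Judith, Edmund.
Oliver is living and takes 1/12.
Diana is living and takes 1/12.
Judith is living and takes 1/12.
Edmund is living and takes 1/12.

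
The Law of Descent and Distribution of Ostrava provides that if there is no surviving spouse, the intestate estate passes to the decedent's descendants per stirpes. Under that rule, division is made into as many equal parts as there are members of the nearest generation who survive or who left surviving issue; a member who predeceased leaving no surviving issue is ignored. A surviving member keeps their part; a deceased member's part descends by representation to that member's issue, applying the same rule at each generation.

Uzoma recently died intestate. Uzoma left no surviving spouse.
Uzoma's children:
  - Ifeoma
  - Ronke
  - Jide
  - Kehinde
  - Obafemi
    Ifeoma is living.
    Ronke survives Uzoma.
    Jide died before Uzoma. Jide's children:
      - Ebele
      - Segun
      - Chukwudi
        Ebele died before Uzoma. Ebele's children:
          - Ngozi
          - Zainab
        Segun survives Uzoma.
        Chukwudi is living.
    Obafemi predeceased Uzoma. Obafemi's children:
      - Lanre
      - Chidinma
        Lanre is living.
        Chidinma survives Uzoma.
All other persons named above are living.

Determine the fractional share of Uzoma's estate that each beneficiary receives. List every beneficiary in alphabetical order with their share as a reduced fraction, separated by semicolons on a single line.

There is no surviving spouse, so the entire estate passes to Uzoma's descendants per stirpes.
The estate is divided into 5 equal shares of 1/5 among Ifeoma, Ronke, Jide, Kehinde, Obafemi.
Ifeoma is living and takes 1/5.
Ronke is living and takes 1/5.
Jide predeceased; the 1/5 allotted to Jide's branch passes to Jide's issue by representation.
The 1/5 is divided into 3 equal shares of 1/15 among Ebele, Segun, Chukwudi.
Ebele predeceased; the 1/15 allotted to Ebele's branch passes to Ebele's issue by representation.
The 1/15 is divided into 2 equal shares of 1/30 among Ngozi, Zainab.
Ngozi is living and takes 1/30.
Zainab is living and takes 1/30.
Segun is living and takes 1/15.
Chukwudi is living and takes 1/15.
Kehinde is living and takes 1/5.
Obafemi predeceased; the 1/5 allotted to Obafemi's branch passes to Obafemi's issue by representation.
The 1/5 is divided into 2 equal shares of 1/10 among Lanre, Chidinma.
Lanre is living and takes 1/10.
Chidinma is living and takes 1/10.

Chidinma 1/10; Chukwudi 1/15; Ifeoma 1/5; Kehinde 1/5; Lanre 1/10; Ngozi 1/30; Ronke 1/5; Segun 1/15; Zainab 1/30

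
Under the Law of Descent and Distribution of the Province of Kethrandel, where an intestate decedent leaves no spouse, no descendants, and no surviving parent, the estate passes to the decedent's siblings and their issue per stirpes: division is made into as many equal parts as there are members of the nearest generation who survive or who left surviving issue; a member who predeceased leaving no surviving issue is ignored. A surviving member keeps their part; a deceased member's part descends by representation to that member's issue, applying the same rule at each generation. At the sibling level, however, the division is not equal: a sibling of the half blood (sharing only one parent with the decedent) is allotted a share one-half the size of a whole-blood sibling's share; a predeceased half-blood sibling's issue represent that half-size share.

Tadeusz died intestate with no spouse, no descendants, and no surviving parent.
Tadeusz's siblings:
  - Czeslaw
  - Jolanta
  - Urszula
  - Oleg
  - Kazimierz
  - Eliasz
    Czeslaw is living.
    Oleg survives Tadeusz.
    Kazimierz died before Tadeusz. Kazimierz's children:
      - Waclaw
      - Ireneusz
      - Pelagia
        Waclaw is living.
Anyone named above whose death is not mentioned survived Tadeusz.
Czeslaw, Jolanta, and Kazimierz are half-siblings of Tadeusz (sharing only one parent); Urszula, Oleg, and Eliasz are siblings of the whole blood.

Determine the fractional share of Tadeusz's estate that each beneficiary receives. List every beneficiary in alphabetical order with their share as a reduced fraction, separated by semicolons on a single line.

Czeslaw 1/9; Eliasz 2/9; Ireneusz 1/27; Jolanta 1/9; Oleg 2/9; Pelagia 1/27; Urszula 2/9; Waclaw 1/27

No spouse, descendants, or parent survives, so the estate passes to Tadeusz's siblings per stirpes.
Half-blood siblings count for one-half the weight of whole-blood siblings at the initial division.
Dividing 1 in proportion to weights (total weight 9/2): Czeslaw (weight 1/2) → 1/9; Jolanta (weight 1/2) → 1/9; Urszula (weight 1) → 2/9; Oleg (weight 1) → 2/9; Kazimierz (weight 1/2) → 1/9; Eliasz (weight 1) → 2/9.
Czeslaw is living and takes 1/9.
Jolanta is living and takes 1/9.
Urszula is living and takes 2/9.
Oleg is living and takes 2/9.
Kazimierz predeceased; the 1/9 allotted to Kazimierz's branch passes to Kazimierz's issue by representation.
The 1/9 is divided into 3 equal shares of 1/27 among Waclaw, Ireneusz, Pelagia.
Waclaw is living and takes 1/27.
Ireneusz is living and takes 1/27.
Pelagia is living and takes 1/27.
Eliasz is living and takes 2/9.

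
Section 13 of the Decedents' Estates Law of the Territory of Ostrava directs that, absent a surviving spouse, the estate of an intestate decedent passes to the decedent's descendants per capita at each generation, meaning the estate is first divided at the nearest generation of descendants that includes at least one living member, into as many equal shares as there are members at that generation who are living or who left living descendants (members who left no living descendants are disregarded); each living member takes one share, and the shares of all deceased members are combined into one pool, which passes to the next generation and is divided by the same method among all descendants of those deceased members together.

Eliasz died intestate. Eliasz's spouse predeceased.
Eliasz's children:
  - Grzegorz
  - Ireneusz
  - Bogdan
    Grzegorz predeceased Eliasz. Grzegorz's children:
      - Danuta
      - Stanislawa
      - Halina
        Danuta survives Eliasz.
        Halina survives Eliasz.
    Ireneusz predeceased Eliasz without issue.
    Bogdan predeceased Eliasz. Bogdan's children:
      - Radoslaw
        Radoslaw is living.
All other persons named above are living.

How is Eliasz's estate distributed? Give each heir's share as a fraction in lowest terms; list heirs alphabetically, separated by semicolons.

There is no surviving spouse, so the entire estate passes to Eliasz's descendants per capita at each generation.
No one at generation 1 (Grzegorz, Bogdan) is living; moving to the next generation.
At generation 2 (Danuta, Stanislawa, Halina, Radoslaw) there are 4 shares of (1)/4 = 1/4 each.
Living: Danuta, Stanislawa, Halina, and Radoslaw — each takes 1/4.

Danuta 1/4; Halina 1/4; Radoslaw 1/4; Stanislawa 1/4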